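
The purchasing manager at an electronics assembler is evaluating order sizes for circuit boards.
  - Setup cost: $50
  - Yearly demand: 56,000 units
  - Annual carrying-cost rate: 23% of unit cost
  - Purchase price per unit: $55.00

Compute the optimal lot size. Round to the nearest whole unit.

665 units

Holding cost per unit per year: H = 23% × $55 = $12.6500
2DS/H = 2·56,000·50/12.65 = 442,687.75
EOQ = √442,687.75 ≈ 665.35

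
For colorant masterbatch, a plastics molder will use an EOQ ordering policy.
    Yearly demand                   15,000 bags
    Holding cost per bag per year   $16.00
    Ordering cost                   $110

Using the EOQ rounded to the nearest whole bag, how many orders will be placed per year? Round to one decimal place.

Optimal lot size Q* = (2 × 15,000 × $110 / $16)^½ ≈ 454.15 → Q = 454
Orders per year = D/Q = 15,000 / 454 = 33.040

33.0 orders per year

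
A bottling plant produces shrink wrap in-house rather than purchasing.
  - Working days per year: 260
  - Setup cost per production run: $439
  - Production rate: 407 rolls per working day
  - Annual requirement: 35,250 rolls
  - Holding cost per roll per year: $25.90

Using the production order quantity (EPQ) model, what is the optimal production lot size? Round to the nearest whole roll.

d = 35,250/260 = 135.5769 rolls/day;  effective holding cost H(1 − d/p) = 25.9·(1 − 135.5769/407) = 17.27238
Q* = √(2DS / H_eff) = √(2·35,250·439 / 17.27238) ≈ 1,338.60

1,339 rolls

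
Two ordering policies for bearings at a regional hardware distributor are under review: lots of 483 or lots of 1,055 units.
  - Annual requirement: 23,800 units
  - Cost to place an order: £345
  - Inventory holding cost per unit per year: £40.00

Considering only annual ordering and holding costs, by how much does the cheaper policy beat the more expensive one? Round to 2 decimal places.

For each Q, cost = (D/Q)·S + (Q/2)·H.
TC(483) = (23,800/483)×345 + (483/2)×40 = £26,660.00
TC(1,055) = (23,800/1,055)×345 + (1,055/2)×40 = £28,882.94
Lots of 483 are cheaper by £2,222.94.

£2,222.94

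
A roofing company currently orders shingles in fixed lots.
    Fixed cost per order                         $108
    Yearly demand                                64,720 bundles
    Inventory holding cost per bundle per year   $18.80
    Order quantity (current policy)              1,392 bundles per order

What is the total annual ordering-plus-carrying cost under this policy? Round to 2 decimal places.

Annual ordering cost = (D/Q)·S = (64,720/1,392) × 108 = $5,021.38
Annual holding cost  = (Q/2)·H = (1,392/2) × 18.8 = $13,084.80
Total = $5,021.38 + $13,084.80 = $18,106.18

$18,106.18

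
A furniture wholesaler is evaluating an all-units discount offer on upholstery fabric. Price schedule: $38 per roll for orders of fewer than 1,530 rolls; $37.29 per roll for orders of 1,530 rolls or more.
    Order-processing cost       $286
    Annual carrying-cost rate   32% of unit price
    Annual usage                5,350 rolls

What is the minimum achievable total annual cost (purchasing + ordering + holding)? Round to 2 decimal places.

$209,400.17

H₁ = 32%×$38 = $12.1600;  H₂ = 32%×$37.29 = $11.9328
EOQ₁ = √(2×5,350×286/12.1600) = 501.66  (< 1,530, feasible at tier 1)
EOQ₂ = √(2×5,350×286/11.9328) = 506.41  (< 1,530 → use Q = 1,530 at tier-2 price)
TC(tier 1 (EOQ₁), Q≈501.7) = $209,400.17
TC(tier 2, Q≈1,530.0) = $209,630.16
Minimum at tier 1 (EOQ₁): $209,400.17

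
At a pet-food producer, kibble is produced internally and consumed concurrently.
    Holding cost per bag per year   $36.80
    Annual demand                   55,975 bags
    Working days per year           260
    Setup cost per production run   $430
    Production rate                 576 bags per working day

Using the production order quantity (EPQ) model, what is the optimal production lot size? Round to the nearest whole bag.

d = 55,975/260 = 215.2885 bags/day;  effective holding cost H(1 − d/p) = 36.8·(1 − 215.2885/576) = 23.04546
Q* = √(2DS / H_eff) = √(2·55,975·430 / 23.04546) ≈ 1,445.29

1,445 bags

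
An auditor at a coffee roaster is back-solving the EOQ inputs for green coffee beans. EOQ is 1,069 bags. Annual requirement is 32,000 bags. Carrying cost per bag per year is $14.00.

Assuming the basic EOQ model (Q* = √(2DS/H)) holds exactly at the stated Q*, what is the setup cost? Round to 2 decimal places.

Since Q* = (2DS/H)^½, squaring gives Q*²·H = 2DS.
S = Q²H / (2D) = 1,069² × 14 / (2 × 32,000) = 249.9790

$249.98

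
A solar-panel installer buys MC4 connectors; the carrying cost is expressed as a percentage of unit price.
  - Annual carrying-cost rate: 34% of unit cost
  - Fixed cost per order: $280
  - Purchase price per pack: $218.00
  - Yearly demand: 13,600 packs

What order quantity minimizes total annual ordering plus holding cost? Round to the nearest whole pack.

321 packs

Holding cost per pack per year: H = 34% × $218 = $74.1200
Q* = √(2·D·S / H) = √(2·13,600·280 / 74.12) = √102,752.3 ≈ 320.55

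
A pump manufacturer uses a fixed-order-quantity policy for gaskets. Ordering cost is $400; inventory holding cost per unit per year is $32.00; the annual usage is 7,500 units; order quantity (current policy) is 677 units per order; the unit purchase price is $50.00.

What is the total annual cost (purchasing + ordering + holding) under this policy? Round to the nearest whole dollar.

$390,263

Annual ordering cost = (D/Q)·S = (7,500/677) × 400 = $4,431.31
Annual holding cost  = (Q/2)·H = (677/2) × 32 = $10,832.00
Purchase cost = D·C = 7,500 × 50 = $375,000.00
Total = $4,431.31 + $10,832.00 + $375,000.00 = $390,263.31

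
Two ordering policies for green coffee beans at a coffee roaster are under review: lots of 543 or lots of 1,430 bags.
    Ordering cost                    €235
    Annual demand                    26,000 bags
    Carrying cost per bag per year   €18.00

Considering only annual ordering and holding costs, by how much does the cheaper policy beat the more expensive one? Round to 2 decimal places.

€1,003.43

Annual cost at Q: ordering D·S/Q plus holding Q·H/2.
TC(543) = (26,000/543)×235 + (543/2)×18 = €16,139.30
TC(1,430) = (26,000/1,430)×235 + (1,430/2)×18 = €17,142.73
Cheaper: Q = 543.  Difference = €1,003.43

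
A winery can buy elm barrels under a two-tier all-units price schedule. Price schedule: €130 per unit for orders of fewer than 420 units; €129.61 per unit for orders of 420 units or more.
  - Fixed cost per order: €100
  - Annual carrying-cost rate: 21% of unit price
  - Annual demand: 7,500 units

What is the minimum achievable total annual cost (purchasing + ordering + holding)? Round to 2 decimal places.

€979,576.52

H₁ = 21%×€130 = €27.3000;  H₂ = 21%×€129.61 = €27.2181
EOQ₁ = √(2×7,500×100/27.3000) = 234.40  (< 420, feasible at tier 1)
EOQ₂ = √(2×7,500×100/27.2181) = 234.76  (< 420 → use Q = 420 at tier-2 price)
TC(tier 1 (EOQ₁), Q≈234.4) = €981,399.22
TC(tier 2, Q≈420.0) = €979,576.52
Minimum at tier 2: €979,576.52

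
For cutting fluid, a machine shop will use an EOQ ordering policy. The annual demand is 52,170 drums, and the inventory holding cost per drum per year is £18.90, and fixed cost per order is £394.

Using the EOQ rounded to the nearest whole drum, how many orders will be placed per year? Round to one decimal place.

EOQ = √(2DS/H) = √(2 × 52,170 × 394 / 18.9)
    = √(2,175,130.16) ≈ 1,474.83 → Q = 1,475
N = D/Q = 52,170/1,475 ≈ 35.369 orders/yr

35.4 orders per year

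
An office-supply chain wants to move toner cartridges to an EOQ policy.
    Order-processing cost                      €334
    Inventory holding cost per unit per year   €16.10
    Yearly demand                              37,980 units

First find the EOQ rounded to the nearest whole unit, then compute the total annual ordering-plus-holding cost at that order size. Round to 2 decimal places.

EOQ = √(2DS/H) = √(2 × 37,980 × 334 / 16.1)
    = √(1,575,816.15) ≈ 1,255.32 → Q = 1,255 units
Annual ordering cost = (D/Q)·S = (37,980/1,255) × 334 = €10,107.82
Annual holding cost  = (Q/2)·H = (1,255/2) × 16.1 = €10,102.75
Total = €10,107.82 + €10,102.75 = €20,210.57

€20,210.57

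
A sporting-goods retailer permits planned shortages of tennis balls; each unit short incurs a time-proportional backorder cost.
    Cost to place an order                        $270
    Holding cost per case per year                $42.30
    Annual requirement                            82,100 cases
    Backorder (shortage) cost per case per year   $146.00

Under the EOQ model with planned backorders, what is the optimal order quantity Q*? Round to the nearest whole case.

Basic EOQ = √(2·82,100·270/42.3) = 1,023.760
Backorder adjustment √((H+b)/b) = √((42.3+146)/146) = 1.1357
Q* = 1,023.760 × 1.1357 ≈ 1,162.64

1,163 cases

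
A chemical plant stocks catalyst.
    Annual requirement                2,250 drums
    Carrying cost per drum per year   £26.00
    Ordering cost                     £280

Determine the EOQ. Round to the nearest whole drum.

Q* = √(2·D·S / H) = √(2·2,250·280 / 26) = √48,461.5 ≈ 220.14

220 drums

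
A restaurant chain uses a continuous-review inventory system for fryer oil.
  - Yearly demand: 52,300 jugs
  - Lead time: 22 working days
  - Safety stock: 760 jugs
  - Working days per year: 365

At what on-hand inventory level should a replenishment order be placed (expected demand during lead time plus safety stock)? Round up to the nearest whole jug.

3,913 jugs

Daily demand d = 52,300 / 365 = 143.288 jugs/day
Demand during lead time = 143.288 × 22 = 3,152.33
Reorder point = 3,152.33 + 760 = 3,912.33 → round up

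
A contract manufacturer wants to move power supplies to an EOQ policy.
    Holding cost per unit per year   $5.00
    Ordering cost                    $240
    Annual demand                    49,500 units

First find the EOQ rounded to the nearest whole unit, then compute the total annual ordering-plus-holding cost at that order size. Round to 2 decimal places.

Q* = √(2·D·S / H) = √(2·49,500·240 / 5) = √4,752,000.0 ≈ 2,179.91 → Q = 2,180 units
Annual ordering cost = (D/Q)·S = (49,500/2,180) × 240 = $5,449.54
Annual holding cost  = (Q/2)·H = (2,180/2) × 5 = $5,450.00
Total = $5,449.54 + $5,450.00 = $10,899.54

$10,899.54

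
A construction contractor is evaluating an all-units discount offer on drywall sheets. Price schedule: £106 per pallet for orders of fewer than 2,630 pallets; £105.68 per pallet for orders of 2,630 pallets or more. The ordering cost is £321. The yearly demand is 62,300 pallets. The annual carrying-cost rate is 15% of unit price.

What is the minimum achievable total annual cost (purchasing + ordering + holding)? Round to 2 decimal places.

£6,612,313.30

H₁ = 15%×£106 = £15.9000;  H₂ = 15%×£105.68 = £15.8520
EOQ₁ = √(2×62,300×321/15.9000) = 1,586.04  (< 2,630, feasible at tier 1)
EOQ₂ = √(2×62,300×321/15.8520) = 1,588.44  (< 2,630 → use Q = 2,630 at tier-2 price)
TC(tier 1 (EOQ₁), Q≈1,586.0) = £6,629,017.97
TC(tier 2, Q≈2,630.0) = £6,612,313.30
Minimum at tier 2: £6,612,313.30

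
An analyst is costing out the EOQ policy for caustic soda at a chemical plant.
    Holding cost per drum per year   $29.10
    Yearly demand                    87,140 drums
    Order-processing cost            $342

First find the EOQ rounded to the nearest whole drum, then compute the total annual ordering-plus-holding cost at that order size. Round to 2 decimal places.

$41,646.96

Optimal lot size Q* = (2 × 87,140 × $342 / $29.1)^½ ≈ 1,431.17 → Q = 1,431 drums
Orders/yr = 87,140/1,431 = 60.894; ordering cost = 60.894 × $342 = $20,825.91
Average inventory = 1,431/2 = 715.5; holding cost = 715.5 × $29.1 = $20,821.05
Total = $20,825.91 + $20,821.05 = $41,646.96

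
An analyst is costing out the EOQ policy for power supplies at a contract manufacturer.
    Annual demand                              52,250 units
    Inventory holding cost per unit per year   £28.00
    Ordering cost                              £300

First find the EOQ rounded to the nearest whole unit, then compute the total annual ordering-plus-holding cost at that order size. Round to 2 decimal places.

Optimal lot size Q* = (2 × 52,250 × £300 / £28)^½ ≈ 1,058.13 → Q = 1,058 units
Orders/yr = 52,250/1,058 = 49.386; ordering cost = 49.386 × £300 = £14,815.69
Average inventory = 1,058/2 = 529; holding cost = 529 × £28 = £14,812.00
Total = £14,815.69 + £14,812.00 = £29,627.69

£29,627.69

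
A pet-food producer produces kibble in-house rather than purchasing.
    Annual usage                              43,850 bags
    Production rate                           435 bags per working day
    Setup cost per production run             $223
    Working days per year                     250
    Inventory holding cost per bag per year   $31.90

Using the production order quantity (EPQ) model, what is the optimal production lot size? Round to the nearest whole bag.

d = 43,850/250 = 175.4000 bags/day;  effective holding cost H(1 − d/p) = 31.9·(1 − 175.4000/435) = 19.03733
Q* = √(2DS / H_eff) = √(2·43,850·223 / 19.03733) ≈ 1,013.56

1,014 bags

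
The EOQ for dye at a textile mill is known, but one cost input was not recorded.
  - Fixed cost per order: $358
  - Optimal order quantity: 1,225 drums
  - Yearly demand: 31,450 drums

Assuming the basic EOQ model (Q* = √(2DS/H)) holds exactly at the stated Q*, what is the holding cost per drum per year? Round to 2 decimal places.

$15.01

EOQ relation: Q² = 2DS/H, so rearrange for the unknown.
H = 2DS / Q² = 2 × 31,450 × 358 / 1,225² = 15.0059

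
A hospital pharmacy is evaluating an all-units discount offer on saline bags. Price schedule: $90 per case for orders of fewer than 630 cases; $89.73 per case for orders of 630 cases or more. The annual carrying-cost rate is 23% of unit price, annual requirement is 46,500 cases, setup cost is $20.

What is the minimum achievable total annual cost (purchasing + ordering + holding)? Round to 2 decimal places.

$4,180,422.13

H₁ = 23%×$90 = $20.7000;  H₂ = 23%×$89.73 = $20.6379
EOQ₁ = √(2×46,500×20/20.7000) = 299.76  (< 630, feasible at tier 1)
EOQ₂ = √(2×46,500×20/20.6379) = 300.21  (< 630 → use Q = 630 at tier-2 price)
TC(tier 1 (EOQ₁), Q≈299.8) = $4,191,205.00
TC(tier 2, Q≈630.0) = $4,180,422.13
Minimum at tier 2: $4,180,422.13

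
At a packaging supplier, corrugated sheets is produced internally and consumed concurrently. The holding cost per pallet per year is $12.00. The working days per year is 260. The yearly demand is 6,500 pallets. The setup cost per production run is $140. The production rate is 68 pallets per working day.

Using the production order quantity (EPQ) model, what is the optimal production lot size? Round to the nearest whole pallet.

490 pallets

Daily demand d = 6,500/260 = 25.000; p = 68; 1 − d/p = 0.63235
EPQ = √(2DS / (H(1 − d/p)))
    = √(2 × 6,500 × 140 / (12 × 0.63235)) ≈ 489.74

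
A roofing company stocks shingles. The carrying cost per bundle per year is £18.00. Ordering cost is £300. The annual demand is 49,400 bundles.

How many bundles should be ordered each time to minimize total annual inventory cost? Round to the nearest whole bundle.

EOQ = √(2DS/H) = √(2 × 49,400 × 300 / 18)
    = √(1,646,666.67) ≈ 1,283.23

1,283 bundles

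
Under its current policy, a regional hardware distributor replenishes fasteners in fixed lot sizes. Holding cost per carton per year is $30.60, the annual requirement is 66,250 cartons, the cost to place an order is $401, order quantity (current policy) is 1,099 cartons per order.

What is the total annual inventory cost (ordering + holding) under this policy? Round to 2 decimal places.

Orders/yr = 66,250/1,099 = 60.282; ordering cost = 60.282 × $401 = $24,173.11
Average inventory = 1,099/2 = 549.5; holding cost = 549.5 × $30.6 = $16,814.70
Total = $24,173.11 + $16,814.70 = $40,987.81

$40,987.81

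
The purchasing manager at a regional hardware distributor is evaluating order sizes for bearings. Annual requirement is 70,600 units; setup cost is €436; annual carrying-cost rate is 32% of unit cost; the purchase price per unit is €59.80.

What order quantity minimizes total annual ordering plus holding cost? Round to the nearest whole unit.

Carrying cost H = €59.8 × 32% = €19.1360/unit/yr
Q* = √(2·D·S / H) = √(2·70,600·436 / 19.136) = √3,217,140.5 ≈ 1,793.64

1,794 units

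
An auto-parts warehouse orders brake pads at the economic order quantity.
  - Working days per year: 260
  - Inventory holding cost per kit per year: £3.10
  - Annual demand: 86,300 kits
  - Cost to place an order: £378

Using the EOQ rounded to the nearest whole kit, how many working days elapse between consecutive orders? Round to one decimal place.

13.8 days

Optimal lot size Q* = (2 × 86,300 × £378 / £3.1)^½ ≈ 4,587.60 → Q = 4,588 kits
Days between orders = 260 / (D/Q) = 260 / 18.810 ≈ 13.822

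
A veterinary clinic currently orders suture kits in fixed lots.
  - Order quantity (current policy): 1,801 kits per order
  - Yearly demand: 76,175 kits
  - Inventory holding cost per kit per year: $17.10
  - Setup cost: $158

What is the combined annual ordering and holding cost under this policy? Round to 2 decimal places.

$22,081.31

Ordering: D/Q × S = 76,175/1,801 × $158 = $6,682.76
Holding:  Q/2 × H = 1,801/2 × $17.1 = $15,398.55
Total = $6,682.76 + $15,398.55 = $22,081.31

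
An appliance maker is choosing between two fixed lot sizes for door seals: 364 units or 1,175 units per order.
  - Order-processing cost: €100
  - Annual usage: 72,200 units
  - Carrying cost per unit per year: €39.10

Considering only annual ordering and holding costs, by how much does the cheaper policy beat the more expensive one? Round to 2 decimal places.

TC(Q) = (D/Q)S + (Q/2)H
TC(364) = (72,200/364)×100 + (364/2)×39.1 = €26,951.36
TC(1,175) = (72,200/1,175)×100 + (1,175/2)×39.1 = €29,115.93
|ΔTC| = |€26,951.36 − €29,115.93| = €2,164.57

€2,164.57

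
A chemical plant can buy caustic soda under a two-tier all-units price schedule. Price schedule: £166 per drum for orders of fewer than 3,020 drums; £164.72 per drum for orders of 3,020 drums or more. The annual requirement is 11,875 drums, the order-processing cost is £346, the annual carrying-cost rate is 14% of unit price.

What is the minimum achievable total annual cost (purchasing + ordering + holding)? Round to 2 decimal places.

H₁ = 14%×£166 = £23.2400;  H₂ = 14%×£164.72 = £23.0608
EOQ₁ = √(2×11,875×346/23.2400) = 594.64  (< 3,020, feasible at tier 1)
EOQ₂ = √(2×11,875×346/23.0608) = 596.94  (< 3,020 → use Q = 3,020 at tier-2 price)
TC(tier 1 (EOQ₁), Q≈594.6) = £1,985,069.36
TC(tier 2, Q≈3,020.0) = £1,992,232.32
Minimum at tier 1 (EOQ₁): £1,985,069.36

£1,985,069.36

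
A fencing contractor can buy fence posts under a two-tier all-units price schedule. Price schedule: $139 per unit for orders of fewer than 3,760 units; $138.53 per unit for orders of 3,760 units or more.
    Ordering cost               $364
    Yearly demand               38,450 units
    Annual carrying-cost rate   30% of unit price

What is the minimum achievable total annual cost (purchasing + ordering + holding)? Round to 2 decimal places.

$5,378,715.04

H₁ = 30%×$139 = $41.7000;  H₂ = 30%×$138.53 = $41.5590
EOQ₁ = √(2×38,450×364/41.7000) = 819.31  (< 3,760, feasible at tier 1)
EOQ₂ = √(2×38,450×364/41.5590) = 820.69  (< 3,760 → use Q = 3,760 at tier-2 price)
TC(tier 1 (EOQ₁), Q≈819.3) = $5,378,715.04
TC(tier 2, Q≈3,760.0) = $5,408,331.71
Minimum at tier 1 (EOQ₁): $5,378,715.04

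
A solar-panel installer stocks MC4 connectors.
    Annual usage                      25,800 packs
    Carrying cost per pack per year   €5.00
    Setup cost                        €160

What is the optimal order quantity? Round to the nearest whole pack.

1,285 packs

2DS/H = 2·25,800·160/5 = 1,651,200.00
EOQ = √1,651,200.00 ≈ 1,284.99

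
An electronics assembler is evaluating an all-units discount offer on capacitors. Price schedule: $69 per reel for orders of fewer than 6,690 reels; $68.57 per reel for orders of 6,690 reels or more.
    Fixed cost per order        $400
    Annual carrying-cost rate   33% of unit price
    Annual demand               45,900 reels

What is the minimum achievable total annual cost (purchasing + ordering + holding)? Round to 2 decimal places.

H₁ = 33%×$69 = $22.7700;  H₂ = 33%×$68.57 = $22.6281
EOQ₁ = √(2×45,900×400/22.7700) = 1,269.90  (< 6,690, feasible at tier 1)
EOQ₂ = √(2×45,900×400/22.6281) = 1,273.88  (< 6,690 → use Q = 6,690 at tier-2 price)
TC(tier 1 (EOQ₁), Q≈1,269.9) = $3,196,015.64
TC(tier 2, Q≈6,690.0) = $3,225,798.39
Minimum at tier 1 (EOQ₁): $3,196,015.64

$3,196,015.64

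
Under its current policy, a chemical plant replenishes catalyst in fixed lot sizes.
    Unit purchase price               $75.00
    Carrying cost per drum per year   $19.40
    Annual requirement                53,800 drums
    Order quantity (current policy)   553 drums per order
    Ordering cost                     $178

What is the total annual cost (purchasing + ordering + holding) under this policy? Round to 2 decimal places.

$4,057,681.28

Orders/yr = 53,800/553 = 97.288; ordering cost = 97.288 × $178 = $17,317.18
Average inventory = 553/2 = 276.5; holding cost = 276.5 × $19.4 = $5,364.10
Purchase cost = D·C = 53,800 × 75 = $4,035,000.00
Total = $17,317.18 + $5,364.10 + $4,035,000.00 = $4,057,681.28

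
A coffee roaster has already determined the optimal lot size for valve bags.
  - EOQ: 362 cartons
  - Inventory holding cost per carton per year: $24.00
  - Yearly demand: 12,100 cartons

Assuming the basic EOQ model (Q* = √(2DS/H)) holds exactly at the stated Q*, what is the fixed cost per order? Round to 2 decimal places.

EOQ relation: Q² = 2DS/H, so rearrange for the unknown.
S = Q²H / (2D) = 362² × 24 / (2 × 12,100) = 129.9610

$129.96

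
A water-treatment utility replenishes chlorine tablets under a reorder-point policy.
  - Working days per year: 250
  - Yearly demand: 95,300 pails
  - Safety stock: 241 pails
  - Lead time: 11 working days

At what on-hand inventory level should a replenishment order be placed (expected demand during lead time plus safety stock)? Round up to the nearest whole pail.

Daily demand d = 95,300 / 250 = 381.200 pails/day
Demand during lead time = 381.200 × 11 = 4,193.20
Reorder point = 4,193.20 + 241 = 4,434.20 → round up

4,435 pails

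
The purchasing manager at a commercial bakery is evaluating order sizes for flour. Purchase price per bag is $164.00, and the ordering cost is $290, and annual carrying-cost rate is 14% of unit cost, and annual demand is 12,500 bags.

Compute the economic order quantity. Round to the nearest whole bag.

Holding cost per bag per year: H = 14% × $164 = $22.9600
Optimal lot size Q* = (2 × 12,500 × $290 / $22.96)^½ ≈ 561.93

562 bags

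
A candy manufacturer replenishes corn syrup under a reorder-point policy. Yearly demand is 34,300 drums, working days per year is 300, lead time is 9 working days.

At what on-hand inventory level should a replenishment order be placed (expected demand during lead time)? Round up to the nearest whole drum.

Daily demand d = 34,300 / 300 = 114.333 drums/day
Demand during lead time = 114.333 × 9 = 1,029.00
Reorder point = 1,029.00 → round up

1,029 drums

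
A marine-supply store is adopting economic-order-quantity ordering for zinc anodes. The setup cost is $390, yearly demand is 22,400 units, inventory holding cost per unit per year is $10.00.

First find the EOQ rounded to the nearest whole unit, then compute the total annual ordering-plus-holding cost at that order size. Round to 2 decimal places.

$13,218.17

Q* = √(2·D·S / H) = √(2·22,400·390 / 10) = √1,747,200.0 ≈ 1,321.82 → Q = 1,322 units
Ordering: D/Q × S = 22,400/1,322 × $390 = $6,608.17
Holding:  Q/2 × H = 1,322/2 × $10 = $6,610.00
Total = $6,608.17 + $6,610.00 = $13,218.17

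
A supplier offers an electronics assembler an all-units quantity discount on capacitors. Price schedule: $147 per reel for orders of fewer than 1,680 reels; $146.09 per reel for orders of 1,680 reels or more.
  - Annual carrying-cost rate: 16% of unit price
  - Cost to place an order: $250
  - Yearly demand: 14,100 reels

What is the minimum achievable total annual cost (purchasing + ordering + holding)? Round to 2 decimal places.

$2,081,601.71

H₁ = 16%×$147 = $23.5200;  H₂ = 16%×$146.09 = $23.3744
EOQ₁ = √(2×14,100×250/23.5200) = 547.49  (< 1,680, feasible at tier 1)
EOQ₂ = √(2×14,100×250/23.3744) = 549.19  (< 1,680 → use Q = 1,680 at tier-2 price)
TC(tier 1 (EOQ₁), Q≈547.5) = $2,085,576.96
TC(tier 2, Q≈1,680.0) = $2,081,601.71
Minimum at tier 2: $2,081,601.71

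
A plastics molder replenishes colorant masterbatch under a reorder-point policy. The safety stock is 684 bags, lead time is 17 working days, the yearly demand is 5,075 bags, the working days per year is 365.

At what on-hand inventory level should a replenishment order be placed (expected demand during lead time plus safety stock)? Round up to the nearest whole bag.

Daily demand d = 5,075 / 365 = 13.904 bags/day
Demand during lead time = 13.904 × 17 = 236.37
Reorder point = 236.37 + 684 = 920.37 → round up

921 bags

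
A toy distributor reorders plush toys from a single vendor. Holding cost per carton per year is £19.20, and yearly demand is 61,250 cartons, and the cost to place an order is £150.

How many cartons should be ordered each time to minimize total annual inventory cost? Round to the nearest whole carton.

978 cartons

EOQ = √(2DS/H) = √(2 × 61,250 × 150 / 19.2)
    = √(957,031.25) ≈ 978.28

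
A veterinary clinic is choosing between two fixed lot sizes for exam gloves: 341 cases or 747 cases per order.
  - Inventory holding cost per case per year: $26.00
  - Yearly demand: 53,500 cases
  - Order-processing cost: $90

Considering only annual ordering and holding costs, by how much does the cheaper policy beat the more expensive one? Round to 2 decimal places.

Annual cost at Q: ordering D·S/Q plus holding Q·H/2.
TC(341) = (53,500/341)×90 + (341/2)×26 = $18,553.23
TC(747) = (53,500/747)×90 + (747/2)×26 = $16,156.78
Lots of 747 are cheaper by $2,396.45.

$2,396.45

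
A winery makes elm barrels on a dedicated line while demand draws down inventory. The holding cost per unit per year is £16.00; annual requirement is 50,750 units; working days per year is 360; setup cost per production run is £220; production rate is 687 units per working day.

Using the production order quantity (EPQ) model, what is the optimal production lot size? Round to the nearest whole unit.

1,325 units

Daily demand d = 50,750/360 = 140.972; p = 687; 1 − d/p = 0.79480
EPQ = √(2DS / (H(1 − d/p)))
    = √(2 × 50,750 × 220 / (16 × 0.79480)) ≈ 1,325.12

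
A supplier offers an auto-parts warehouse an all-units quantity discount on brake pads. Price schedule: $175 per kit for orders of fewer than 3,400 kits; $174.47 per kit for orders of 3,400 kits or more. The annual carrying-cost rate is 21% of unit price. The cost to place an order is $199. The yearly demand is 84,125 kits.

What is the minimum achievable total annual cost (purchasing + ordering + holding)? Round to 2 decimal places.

H₁ = 21%×$175 = $36.7500;  H₂ = 21%×$174.47 = $36.6387
EOQ₁ = √(2×84,125×199/36.7500) = 954.50  (< 3,400, feasible at tier 1)
EOQ₂ = √(2×84,125×199/36.6387) = 955.95  (< 3,400 → use Q = 3,400 at tier-2 price)
TC(tier 1 (EOQ₁), Q≈954.5) = $14,756,952.83
TC(tier 2, Q≈3,400.0) = $14,744,498.33
Minimum at tier 2: $14,744,498.33

$14,744,498.33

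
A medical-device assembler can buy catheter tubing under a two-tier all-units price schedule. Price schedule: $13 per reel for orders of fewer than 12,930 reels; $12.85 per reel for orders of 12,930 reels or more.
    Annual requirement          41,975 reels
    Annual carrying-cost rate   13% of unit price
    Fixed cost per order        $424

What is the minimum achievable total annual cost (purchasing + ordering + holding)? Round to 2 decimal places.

$551,554.97

H₁ = 13%×$13 = $1.6900;  H₂ = 13%×$12.85 = $1.6705
EOQ₁ = √(2×41,975×424/1.6900) = 4,589.34  (< 12,930, feasible at tier 1)
EOQ₂ = √(2×41,975×424/1.6705) = 4,616.05  (< 12,930 → use Q = 12,930 at tier-2 price)
TC(tier 1 (EOQ₁), Q≈4,589.3) = $553,430.98
TC(tier 2, Q≈12,930.0) = $551,554.97
Minimum at tier 2: $551,554.97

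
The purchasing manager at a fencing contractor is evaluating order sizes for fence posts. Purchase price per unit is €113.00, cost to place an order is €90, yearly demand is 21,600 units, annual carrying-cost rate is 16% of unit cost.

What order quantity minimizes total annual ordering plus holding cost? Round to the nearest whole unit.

464 units

Holding cost per unit per year: H = 16% × €113 = €18.0800
2DS/H = 2·21,600·90/18.08 = 215,044.25
EOQ = √215,044.25 ≈ 463.73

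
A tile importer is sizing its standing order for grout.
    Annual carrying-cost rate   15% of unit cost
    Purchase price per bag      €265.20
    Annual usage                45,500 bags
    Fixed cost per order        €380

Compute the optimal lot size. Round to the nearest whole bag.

932 bags

Carrying cost H = €265.2 × 15% = €39.7800/bag/yr
EOQ = √(2DS/H) = √(2 × 45,500 × 380 / 39.78)
    = √(869,281.05) ≈ 932.35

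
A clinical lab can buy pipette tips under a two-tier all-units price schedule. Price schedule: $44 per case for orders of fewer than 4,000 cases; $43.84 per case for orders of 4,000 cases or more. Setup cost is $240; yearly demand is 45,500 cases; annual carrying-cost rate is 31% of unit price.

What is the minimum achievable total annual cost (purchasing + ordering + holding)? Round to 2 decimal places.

$2,019,259.71

H₁ = 31%×$44 = $13.6400;  H₂ = 31%×$43.84 = $13.5904
EOQ₁ = √(2×45,500×240/13.6400) = 1,265.37  (< 4,000, feasible at tier 1)
EOQ₂ = √(2×45,500×240/13.5904) = 1,267.68  (< 4,000 → use Q = 4,000 at tier-2 price)
TC(tier 1 (EOQ₁), Q≈1,265.4) = $2,019,259.71
TC(tier 2, Q≈4,000.0) = $2,024,630.80
Minimum at tier 1 (EOQ₁): $2,019,259.71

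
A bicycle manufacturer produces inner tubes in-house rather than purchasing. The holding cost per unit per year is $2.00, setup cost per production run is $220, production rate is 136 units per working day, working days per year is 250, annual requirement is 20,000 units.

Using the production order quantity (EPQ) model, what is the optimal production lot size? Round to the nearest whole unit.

Daily demand d = 20,000/250 = 80.000; p = 136; 1 − d/p = 0.41176
EPQ = √(2DS / (H(1 − d/p)))
    = √(2 × 20,000 × 220 / (2 × 0.41176)) ≈ 3,268.90

3,269 units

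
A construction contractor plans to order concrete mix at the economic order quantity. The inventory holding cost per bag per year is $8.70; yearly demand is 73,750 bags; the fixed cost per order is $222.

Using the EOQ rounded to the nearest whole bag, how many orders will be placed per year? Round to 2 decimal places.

Q* = √(2·D·S / H) = √(2·73,750·222 / 8.7) = √3,763,793.1 ≈ 1,940.05 → Q = 1,940
N = D/Q = 73,750/1,940 ≈ 38.015 orders/yr

38.02 orders per year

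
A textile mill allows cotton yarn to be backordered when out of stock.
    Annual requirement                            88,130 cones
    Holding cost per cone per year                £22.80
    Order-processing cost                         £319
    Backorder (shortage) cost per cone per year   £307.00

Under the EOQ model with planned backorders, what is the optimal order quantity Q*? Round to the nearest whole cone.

Basic EOQ = √(2·88,130·319/22.8) = 1,570.380
Backorder adjustment √((H+b)/b) = √((22.8+307)/307) = 1.0365
Q* = 1,570.380 × 1.0365 ≈ 1,627.65

1,628 cones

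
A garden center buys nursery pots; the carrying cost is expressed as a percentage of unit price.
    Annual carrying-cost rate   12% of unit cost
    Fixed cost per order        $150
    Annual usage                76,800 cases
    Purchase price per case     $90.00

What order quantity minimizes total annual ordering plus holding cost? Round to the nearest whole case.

1,461 cases

Carrying cost H = $90 × 12% = $10.8000/case/yr
Optimal lot size Q* = (2 × 76,800 × $150 / $10.8)^½ ≈ 1,460.59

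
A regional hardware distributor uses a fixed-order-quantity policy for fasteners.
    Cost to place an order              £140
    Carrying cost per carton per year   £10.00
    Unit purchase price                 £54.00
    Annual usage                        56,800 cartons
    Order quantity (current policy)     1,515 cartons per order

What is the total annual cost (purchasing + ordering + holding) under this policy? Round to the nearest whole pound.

Orders/yr = 56,800/1,515 = 37.492; ordering cost = 37.492 × £140 = £5,248.84
Average inventory = 1,515/2 = 757.5; holding cost = 757.5 × £10 = £7,575.00
Purchase cost = D·C = 56,800 × 54 = £3,067,200.00
Total = £5,248.84 + £7,575.00 + £3,067,200.00 = £3,080,023.84

£3,080,024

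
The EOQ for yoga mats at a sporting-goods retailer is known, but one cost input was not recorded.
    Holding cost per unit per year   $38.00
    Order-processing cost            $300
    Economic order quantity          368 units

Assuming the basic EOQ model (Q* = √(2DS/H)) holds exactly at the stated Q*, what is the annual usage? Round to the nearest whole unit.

EOQ relation: Q² = 2DS/H, so rearrange for the unknown.
D = Q²H / (2S) = 368² × 38 / (2 × 300) = 8,576.85

8,577 units per year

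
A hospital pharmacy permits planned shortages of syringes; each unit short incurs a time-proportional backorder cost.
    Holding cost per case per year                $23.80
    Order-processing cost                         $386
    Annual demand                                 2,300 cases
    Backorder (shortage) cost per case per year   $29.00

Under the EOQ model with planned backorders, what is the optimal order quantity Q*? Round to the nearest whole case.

Q* = √(2DS/H) · √((H + b)/b)
   = √(2 × 2,300 × 386 / 23.8) · √((23.8 + 29) / 29)
   = 273.139 × 1.3493 ≈ 368.55

369 cases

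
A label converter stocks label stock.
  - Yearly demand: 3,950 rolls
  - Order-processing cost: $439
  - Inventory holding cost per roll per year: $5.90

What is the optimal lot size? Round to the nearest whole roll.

2DS/H = 2·3,950·439/5.9 = 587,813.56
EOQ = √587,813.56 ≈ 766.69

767 rolls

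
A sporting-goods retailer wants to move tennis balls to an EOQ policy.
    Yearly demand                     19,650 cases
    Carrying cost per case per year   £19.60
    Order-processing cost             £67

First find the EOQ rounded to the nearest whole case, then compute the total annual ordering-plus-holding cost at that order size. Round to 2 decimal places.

Optimal lot size Q* = (2 × 19,650 × £67 / £19.6)^½ ≈ 366.53 → Q = 367 cases
Annual ordering cost = (D/Q)·S = (19,650/367) × 67 = £3,587.33
Annual holding cost  = (Q/2)·H = (367/2) × 19.6 = £3,596.60
Total = £3,587.33 + £3,596.60 = £7,183.93

£7,183.93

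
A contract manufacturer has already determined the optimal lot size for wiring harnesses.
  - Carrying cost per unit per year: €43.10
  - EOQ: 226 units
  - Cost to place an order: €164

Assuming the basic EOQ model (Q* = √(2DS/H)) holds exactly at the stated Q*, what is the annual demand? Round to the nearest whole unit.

6,712 units per year

Since Q* = (2DS/H)^½, squaring gives Q*²·H = 2DS.
D = Q²H / (2S) = 226² × 43.1 / (2 × 164) = 6,711.51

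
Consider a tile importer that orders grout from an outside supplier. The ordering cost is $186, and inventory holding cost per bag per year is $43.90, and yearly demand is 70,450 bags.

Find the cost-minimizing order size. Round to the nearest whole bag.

773 bags

Optimal lot size Q* = (2 × 70,450 × $186 / $43.9)^½ ≈ 772.64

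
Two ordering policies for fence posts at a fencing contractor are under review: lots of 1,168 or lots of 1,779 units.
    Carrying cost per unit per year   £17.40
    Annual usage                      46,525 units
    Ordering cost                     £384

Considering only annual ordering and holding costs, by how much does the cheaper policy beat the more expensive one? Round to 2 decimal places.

Annual cost at Q: ordering D·S/Q plus holding Q·H/2.
TC(1,168) = (46,525/1,168)×384 + (1,168/2)×17.4 = £25,457.49
TC(1,779) = (46,525/1,779)×384 + (1,779/2)×17.4 = £25,519.80
Lots of 1,168 are cheaper by £62.31.

£62.31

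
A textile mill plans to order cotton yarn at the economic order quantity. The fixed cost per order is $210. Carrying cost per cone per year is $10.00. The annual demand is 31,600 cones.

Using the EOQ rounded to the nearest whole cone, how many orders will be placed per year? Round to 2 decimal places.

27.43 orders per year

Q* = √(2·D·S / H) = √(2·31,600·210 / 10) = √1,327,200.0 ≈ 1,152.04 → Q = 1,152
N = D/Q = 31,600/1,152 ≈ 27.431 orders/yr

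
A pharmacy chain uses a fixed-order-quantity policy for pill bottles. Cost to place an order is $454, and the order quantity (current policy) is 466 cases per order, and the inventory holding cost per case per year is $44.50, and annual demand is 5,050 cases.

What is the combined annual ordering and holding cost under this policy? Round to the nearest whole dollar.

$15,288

Orders/yr = 5,050/466 = 10.837; ordering cost = 10.837 × $454 = $4,919.96
Average inventory = 466/2 = 233; holding cost = 233 × $44.5 = $10,368.50
Total = $4,919.96 + $10,368.50 = $15,288.46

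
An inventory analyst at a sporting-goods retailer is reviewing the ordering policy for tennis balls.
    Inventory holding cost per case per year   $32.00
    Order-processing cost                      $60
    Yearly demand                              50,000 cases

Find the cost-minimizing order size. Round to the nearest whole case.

433 cases

2DS/H = 2·50,000·60/32 = 187,500.00
EOQ = √187,500.00 ≈ 433.01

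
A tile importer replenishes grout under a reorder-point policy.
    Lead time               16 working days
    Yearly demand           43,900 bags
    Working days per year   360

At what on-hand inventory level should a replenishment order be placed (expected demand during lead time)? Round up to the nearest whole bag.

1,952 bags

Daily demand d = 43,900 / 360 = 121.944 bags/day
Demand during lead time = 121.944 × 16 = 1,951.11
Reorder point = 1,951.11 → round up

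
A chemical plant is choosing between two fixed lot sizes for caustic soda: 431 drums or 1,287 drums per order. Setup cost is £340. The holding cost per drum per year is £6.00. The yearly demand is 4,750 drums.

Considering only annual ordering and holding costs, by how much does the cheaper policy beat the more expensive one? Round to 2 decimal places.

£75.76

TC(Q) = (D/Q)S + (Q/2)H
TC(431) = (4,750/431)×340 + (431/2)×6 = £5,040.10
TC(1,287) = (4,750/1,287)×340 + (1,287/2)×6 = £5,115.86
Lots of 431 are cheaper by £75.76.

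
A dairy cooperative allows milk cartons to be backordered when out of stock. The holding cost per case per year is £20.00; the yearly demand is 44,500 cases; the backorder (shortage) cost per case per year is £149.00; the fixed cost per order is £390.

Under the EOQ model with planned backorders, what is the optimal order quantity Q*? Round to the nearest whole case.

Q* = √(2DS/H) · √((H + b)/b)
   = √(2 × 44,500 × 390 / 20) · √((20 + 149) / 149)
   = 1,317.384 × 1.0650 ≈ 1,403.02

1,403 cases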